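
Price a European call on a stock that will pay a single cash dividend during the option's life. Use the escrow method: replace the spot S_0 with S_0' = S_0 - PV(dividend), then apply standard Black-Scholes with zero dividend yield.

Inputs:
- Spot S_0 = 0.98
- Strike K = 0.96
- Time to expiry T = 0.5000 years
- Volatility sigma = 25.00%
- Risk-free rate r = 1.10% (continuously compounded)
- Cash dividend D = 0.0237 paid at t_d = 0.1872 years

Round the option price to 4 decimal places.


PV(D) = D * exp(-r * t_d) = 0.0237 * 0.99794292 = 0.02365125
S_0' = S_0 - PV(D) = 0.9800 - 0.02365125 = 0.95634875
d1 = (ln(S_0'/K) + (r + sigma^2/2)*T) / (sigma*sqrt(T)) = 0.09794485
d2 = d1 - sigma*sqrt(T) = -0.07883185
exp(-rT) = 0.99451510
N(d1) = 0.53901196; N(d2) = 0.46858319
C = S_0' * N(d1) - K * exp(-rT) * N(d2) = 0.95634875 * 0.53901196 - 0.9600 * 0.99451510 * 0.46858319 = 0.0681

Answer: Price = 0.0681


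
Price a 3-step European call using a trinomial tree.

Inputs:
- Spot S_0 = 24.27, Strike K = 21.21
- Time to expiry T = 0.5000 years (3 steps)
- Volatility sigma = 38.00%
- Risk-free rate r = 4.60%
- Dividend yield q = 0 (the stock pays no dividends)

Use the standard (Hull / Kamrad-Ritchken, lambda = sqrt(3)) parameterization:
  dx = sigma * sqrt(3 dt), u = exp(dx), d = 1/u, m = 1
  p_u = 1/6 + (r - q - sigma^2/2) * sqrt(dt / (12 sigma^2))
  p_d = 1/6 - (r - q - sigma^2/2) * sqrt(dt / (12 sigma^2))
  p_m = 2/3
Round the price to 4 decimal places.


Answer: Price = V(0,0) = 4.6588

Derivation:
dt = T/N = 0.166667; dx = sigma*sqrt(3*dt) = 0.268701
u = exp(dx) = 1.308263; d = 1/u = 0.764372
p_u = 0.158541, p_m = 0.666667, p_d = 0.174792
Discount per step: exp(-r*dt) = 0.992363
Stock lattice S(k, j) with j the centered position index:
  k=0: S(0,+0) = 24.2700
  k=1: S(1,-1) = 18.5513; S(1,+0) = 24.2700; S(1,+1) = 31.7516
  k=2: S(2,-2) = 14.1801; S(2,-1) = 18.5513; S(2,+0) = 24.2700; S(2,+1) = 31.7516; S(2,+2) = 41.5394
  k=3: S(3,-3) = 10.8389; S(3,-2) = 14.1801; S(3,-1) = 18.5513; S(3,+0) = 24.2700; S(3,+1) = 31.7516; S(3,+2) = 41.5394; S(3,+3) = 54.3445
Terminal payoffs V(N, j) = max(S_T - K, 0):
  V(3,-3) = 0.000000; V(3,-2) = 0.000000; V(3,-1) = 0.000000; V(3,+0) = 3.060000; V(3,+1) = 10.541552; V(3,+2) = 20.329392; V(3,+3) = 33.134464
Backward induction: V(k, j) = exp(-r*dt) * [p_u * V(k+1, j+1) + p_m * V(k+1, j) + p_d * V(k+1, j-1)]
  V(2,-2) = exp(-r*dt) * [p_u*0.000000 + p_m*0.000000 + p_d*0.000000] = 0.000000
  V(2,-1) = exp(-r*dt) * [p_u*3.060000 + p_m*0.000000 + p_d*0.000000] = 0.481431
  V(2,+0) = exp(-r*dt) * [p_u*10.541552 + p_m*3.060000 + p_d*0.000000] = 3.682925
  V(2,+1) = exp(-r*dt) * [p_u*20.329392 + p_m*10.541552 + p_d*3.060000] = 10.703237
  V(2,+2) = exp(-r*dt) * [p_u*33.134464 + p_m*20.329392 + p_d*10.541552] = 20.490983
  V(1,-1) = exp(-r*dt) * [p_u*3.682925 + p_m*0.481431 + p_d*0.000000] = 0.897938
  V(1,+0) = exp(-r*dt) * [p_u*10.703237 + p_m*3.682925 + p_d*0.481431] = 4.203983
  V(1,+1) = exp(-r*dt) * [p_u*20.490983 + p_m*10.703237 + p_d*3.682925] = 10.943678
  V(0,+0) = exp(-r*dt) * [p_u*10.943678 + p_m*4.203983 + p_d*0.897938] = 4.658776


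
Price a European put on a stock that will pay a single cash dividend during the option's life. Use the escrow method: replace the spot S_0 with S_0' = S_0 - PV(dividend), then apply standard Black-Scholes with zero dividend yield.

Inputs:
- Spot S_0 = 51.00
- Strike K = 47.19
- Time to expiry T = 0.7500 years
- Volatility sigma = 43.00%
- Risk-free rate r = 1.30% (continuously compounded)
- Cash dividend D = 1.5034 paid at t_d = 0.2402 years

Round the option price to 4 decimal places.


Answer: Price = 5.8064

Derivation:
PV(D) = D * exp(-r * t_d) = 1.5034 * 0.99688227 = 1.49871281
S_0' = S_0 - PV(D) = 51.0000 - 1.49871281 = 49.50128719
d1 = (ln(S_0'/K) + (r + sigma^2/2)*T) / (sigma*sqrt(T)) = 0.34078212
d2 = d1 - sigma*sqrt(T) = -0.03160881
exp(-rT) = 0.99029738
N(-d1) = 0.36663381; N(-d2) = 0.51260799
P = K * exp(-rT) * N(-d2) - S_0' * N(-d1) = 47.1900 * 0.99029738 * 0.51260799 - 49.50128719 * 0.36663381 = 5.8064


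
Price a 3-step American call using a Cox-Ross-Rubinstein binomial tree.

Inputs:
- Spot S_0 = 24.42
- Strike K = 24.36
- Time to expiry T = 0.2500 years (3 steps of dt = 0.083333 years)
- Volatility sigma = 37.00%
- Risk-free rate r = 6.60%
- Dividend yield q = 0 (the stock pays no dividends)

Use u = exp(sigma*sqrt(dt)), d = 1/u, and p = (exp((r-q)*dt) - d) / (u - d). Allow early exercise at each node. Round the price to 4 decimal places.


Answer: Price = V(0,0) = 2.1709

Derivation:
dt = T/N = 0.083333
u = exp(sigma*sqrt(dt)) = 1.112723; d = 1/u = 0.898697
p = (exp((r-q)*dt) - d) / (u - d) = 0.499092
Discount per step: exp(-r*dt) = 0.994515
Stock lattice S(k, i) with i counting down-moves:
  k=0: S(0,0) = 24.4200
  k=1: S(1,0) = 27.1727; S(1,1) = 21.9462
  k=2: S(2,0) = 30.2357; S(2,1) = 24.4200; S(2,2) = 19.7229
  k=3: S(3,0) = 33.6439; S(3,1) = 27.1727; S(3,2) = 21.9462; S(3,3) = 17.7249
Terminal payoffs V(N, i) = max(S_T - K, 0):
  V(3,0) = 9.283904; V(3,1) = 2.812686; V(3,2) = 0.000000; V(3,3) = 0.000000
Backward induction: V(k, i) = exp(-r*dt) * [p * V(k+1, i) + (1-p) * V(k+1, i+1)]; then take max(V_cont, immediate exercise) for American.
  V(2,0) = exp(-r*dt) * [p*9.283904 + (1-p)*2.812686] = 6.009274; exercise = 5.875661; V(2,0) = max -> 6.009274
  V(2,1) = exp(-r*dt) * [p*2.812686 + (1-p)*0.000000] = 1.396088; exercise = 0.060000; V(2,1) = max -> 1.396088
  V(2,2) = exp(-r*dt) * [p*0.000000 + (1-p)*0.000000] = 0.000000; exercise = 0.000000; V(2,2) = max -> 0.000000
  V(1,0) = exp(-r*dt) * [p*6.009274 + (1-p)*1.396088] = 3.678204; exercise = 2.812686; V(1,0) = max -> 3.678204
  V(1,1) = exp(-r*dt) * [p*1.396088 + (1-p)*0.000000] = 0.692954; exercise = 0.000000; V(1,1) = max -> 0.692954
  V(0,0) = exp(-r*dt) * [p*3.678204 + (1-p)*0.692954] = 2.170894; exercise = 0.060000; V(0,0) = max -> 2.170894


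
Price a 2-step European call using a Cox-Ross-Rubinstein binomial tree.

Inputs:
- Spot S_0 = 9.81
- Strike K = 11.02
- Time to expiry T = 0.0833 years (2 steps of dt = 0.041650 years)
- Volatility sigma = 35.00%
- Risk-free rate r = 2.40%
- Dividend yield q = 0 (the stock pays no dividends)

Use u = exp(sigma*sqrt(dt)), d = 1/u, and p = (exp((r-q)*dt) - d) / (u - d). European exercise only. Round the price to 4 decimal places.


Answer: Price = V(0,0) = 0.0708

Derivation:
dt = T/N = 0.041650
u = exp(sigma*sqrt(dt)) = 1.074042; d = 1/u = 0.931062
p = (exp((r-q)*dt) - d) / (u - d) = 0.489145
Discount per step: exp(-r*dt) = 0.999001
Stock lattice S(k, i) with i counting down-moves:
  k=0: S(0,0) = 9.8100
  k=1: S(1,0) = 10.5364; S(1,1) = 9.1337
  k=2: S(2,0) = 11.3165; S(2,1) = 9.8100; S(2,2) = 8.5041
Terminal payoffs V(N, i) = max(S_T - K, 0):
  V(2,0) = 0.296486; V(2,1) = 0.000000; V(2,2) = 0.000000
Backward induction: V(k, i) = exp(-r*dt) * [p * V(k+1, i) + (1-p) * V(k+1, i+1)].
  V(1,0) = exp(-r*dt) * [p*0.296486 + (1-p)*0.000000] = 0.144880
  V(1,1) = exp(-r*dt) * [p*0.000000 + (1-p)*0.000000] = 0.000000
  V(0,0) = exp(-r*dt) * [p*0.144880 + (1-p)*0.000000] = 0.070796


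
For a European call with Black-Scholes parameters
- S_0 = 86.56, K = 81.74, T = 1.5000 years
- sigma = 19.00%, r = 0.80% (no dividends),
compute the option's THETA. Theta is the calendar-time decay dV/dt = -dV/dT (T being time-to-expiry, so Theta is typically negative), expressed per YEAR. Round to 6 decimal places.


d1 = 0.4141328112; d2 = 0.1814312857
phi(d1) = 0.3661575675; exp(-qT) = 1.0000000000; exp(-rT) = 0.9880717129
Theta = -S*exp(-qT)*phi(d1)*sigma/(2*sqrt(T)) - r*K*exp(-rT)*N(d2) + q*S*exp(-qT)*N(d1)
N(d1) = 0.6606115778; N(d2) = 0.5719854680; sqrt(T) = 1.2247448714
Term 1 = -86.5600 * 1.0000000000 * 0.3661575675 * 0.1900 / (2 * 1.2247448714) = -2.4584605165
Term 2 = -0.0080 * 81.7400 * 0.9880717129 * 0.5719854680 = -0.3695711674
Term 3 = 0 (no dividend yield, q = 0)
Theta = -2.4584605165 + (-0.3695711674) + (0.0000000000) = -2.828032

Answer: Theta = -2.828032


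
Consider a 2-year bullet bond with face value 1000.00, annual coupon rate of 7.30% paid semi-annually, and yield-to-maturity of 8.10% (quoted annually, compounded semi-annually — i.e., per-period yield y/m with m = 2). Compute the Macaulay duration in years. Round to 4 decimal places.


Answer: Macaulay duration = 1.8960 years

Derivation:
Coupon per period c = face * coupon_rate / m = 36.500000
Periods per year m = 2; per-period yield y/m = 0.040500
Number of cashflows N = 4
Cashflows (t years, CF_t, discount factor 1/(1+y/m)^(m*t), PV):
  t = 0.5000: CF_t = 36.500000, DF = 0.961076, PV = 35.079289
  t = 1.0000: CF_t = 36.500000, DF = 0.923668, PV = 33.713877
  t = 1.5000: CF_t = 36.500000, DF = 0.887715, PV = 32.401612
  t = 2.0000: CF_t = 1036.500000, DF = 0.853162, PV = 884.302735
Price P = sum_t PV_t = 985.497512
Macaulay numerator sum_t t * PV_t:
  t * PV_t at t = 0.5000: 17.539644
  t * PV_t at t = 1.0000: 33.713877
  t * PV_t at t = 1.5000: 48.602417
  t * PV_t at t = 2.0000: 1768.605470
Macaulay duration D = (sum_t t * PV_t) / P = 1868.461409 / 985.497512 = 1.895958


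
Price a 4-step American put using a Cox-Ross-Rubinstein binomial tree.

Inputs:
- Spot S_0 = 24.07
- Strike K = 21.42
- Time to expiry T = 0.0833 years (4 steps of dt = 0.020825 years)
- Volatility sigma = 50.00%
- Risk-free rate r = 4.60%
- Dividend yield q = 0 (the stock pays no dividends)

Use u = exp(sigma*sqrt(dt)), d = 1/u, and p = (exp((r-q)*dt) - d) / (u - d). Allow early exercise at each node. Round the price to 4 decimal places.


dt = T/N = 0.020825
u = exp(sigma*sqrt(dt)) = 1.074821; d = 1/u = 0.930387
p = (exp((r-q)*dt) - d) / (u - d) = 0.488605
Discount per step: exp(-r*dt) = 0.999043
Stock lattice S(k, i) with i counting down-moves:
  k=0: S(0,0) = 24.0700
  k=1: S(1,0) = 25.8709; S(1,1) = 22.3944
  k=2: S(2,0) = 27.8066; S(2,1) = 24.0700; S(2,2) = 20.8355
  k=3: S(3,0) = 29.8872; S(3,1) = 25.8709; S(3,2) = 22.3944; S(3,3) = 19.3851
  k=4: S(4,0) = 32.1234; S(4,1) = 27.8066; S(4,2) = 24.0700; S(4,3) = 20.8355; S(4,4) = 18.0356
Terminal payoffs V(N, i) = max(K - S_T, 0):
  V(4,0) = 0.000000; V(4,1) = 0.000000; V(4,2) = 0.000000; V(4,3) = 0.584515; V(4,4) = 3.384377
Backward induction: V(k, i) = exp(-r*dt) * [p * V(k+1, i) + (1-p) * V(k+1, i+1)]; then take max(V_cont, immediate exercise) for American.
  V(3,0) = exp(-r*dt) * [p*0.000000 + (1-p)*0.000000] = 0.000000; exercise = 0.000000; V(3,0) = max -> 0.000000
  V(3,1) = exp(-r*dt) * [p*0.000000 + (1-p)*0.000000] = 0.000000; exercise = 0.000000; V(3,1) = max -> 0.000000
  V(3,2) = exp(-r*dt) * [p*0.000000 + (1-p)*0.584515] = 0.298632; exercise = 0.000000; V(3,2) = max -> 0.298632
  V(3,3) = exp(-r*dt) * [p*0.584515 + (1-p)*3.384377] = 2.014420; exercise = 2.034930; V(3,3) = max -> 2.034930
  V(2,0) = exp(-r*dt) * [p*0.000000 + (1-p)*0.000000] = 0.000000; exercise = 0.000000; V(2,0) = max -> 0.000000
  V(2,1) = exp(-r*dt) * [p*0.000000 + (1-p)*0.298632] = 0.152573; exercise = 0.000000; V(2,1) = max -> 0.152573
  V(2,2) = exp(-r*dt) * [p*0.298632 + (1-p)*2.034930] = 1.185430; exercise = 0.584515; V(2,2) = max -> 1.185430
  V(1,0) = exp(-r*dt) * [p*0.000000 + (1-p)*0.152573] = 0.077950; exercise = 0.000000; V(1,0) = max -> 0.077950
  V(1,1) = exp(-r*dt) * [p*0.152573 + (1-p)*1.185430] = 0.680119; exercise = 0.000000; V(1,1) = max -> 0.680119
  V(0,0) = exp(-r*dt) * [p*0.077950 + (1-p)*0.680119] = 0.385527; exercise = 0.000000; V(0,0) = max -> 0.385527

Answer: Price = V(0,0) = 0.3855


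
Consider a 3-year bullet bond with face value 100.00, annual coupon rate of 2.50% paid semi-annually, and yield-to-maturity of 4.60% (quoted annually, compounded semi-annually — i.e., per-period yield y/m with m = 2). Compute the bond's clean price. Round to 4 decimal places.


Answer: Price = 94.1776

Derivation:
Coupon per period c = face * coupon_rate / m = 1.250000
Periods per year m = 2; per-period yield y/m = 0.023000
Number of cashflows N = 6
Cashflows (t years, CF_t, discount factor 1/(1+y/m)^(m*t), PV):
  t = 0.5000: CF_t = 1.250000, DF = 0.977517, PV = 1.221896
  t = 1.0000: CF_t = 1.250000, DF = 0.955540, PV = 1.194425
  t = 1.5000: CF_t = 1.250000, DF = 0.934056, PV = 1.167570
  t = 2.0000: CF_t = 1.250000, DF = 0.913056, PV = 1.141320
  t = 2.5000: CF_t = 1.250000, DF = 0.892528, PV = 1.115660
  t = 3.0000: CF_t = 101.250000, DF = 0.872461, PV = 88.336712
Price P = sum_t PV_t = 94.177583


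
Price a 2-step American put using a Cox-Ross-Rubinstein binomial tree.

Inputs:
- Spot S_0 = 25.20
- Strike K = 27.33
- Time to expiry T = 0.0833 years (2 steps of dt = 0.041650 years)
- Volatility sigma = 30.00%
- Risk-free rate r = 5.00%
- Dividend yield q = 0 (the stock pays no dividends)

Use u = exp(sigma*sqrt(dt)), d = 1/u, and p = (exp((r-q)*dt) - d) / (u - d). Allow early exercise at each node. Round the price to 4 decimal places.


Answer: Price = V(0,0) = 2.3336

Derivation:
dt = T/N = 0.041650
u = exp(sigma*sqrt(dt)) = 1.063138; d = 1/u = 0.940612
p = (exp((r-q)*dt) - d) / (u - d) = 0.501713
Discount per step: exp(-r*dt) = 0.997920
Stock lattice S(k, i) with i counting down-moves:
  k=0: S(0,0) = 25.2000
  k=1: S(1,0) = 26.7911; S(1,1) = 23.7034
  k=2: S(2,0) = 28.4826; S(2,1) = 25.2000; S(2,2) = 22.2957
Terminal payoffs V(N, i) = max(K - S_T, 0):
  V(2,0) = 0.000000; V(2,1) = 2.130000; V(2,2) = 5.034296
Backward induction: V(k, i) = exp(-r*dt) * [p * V(k+1, i) + (1-p) * V(k+1, i+1)]; then take max(V_cont, immediate exercise) for American.
  V(1,0) = exp(-r*dt) * [p*0.000000 + (1-p)*2.130000] = 1.059144; exercise = 0.538920; V(1,0) = max -> 1.059144
  V(1,1) = exp(-r*dt) * [p*2.130000 + (1-p)*5.034296] = 3.569733; exercise = 3.626588; V(1,1) = max -> 3.626588
  V(0,0) = exp(-r*dt) * [p*1.059144 + (1-p)*3.626588] = 2.333604; exercise = 2.130000; V(0,0) = max -> 2.333604


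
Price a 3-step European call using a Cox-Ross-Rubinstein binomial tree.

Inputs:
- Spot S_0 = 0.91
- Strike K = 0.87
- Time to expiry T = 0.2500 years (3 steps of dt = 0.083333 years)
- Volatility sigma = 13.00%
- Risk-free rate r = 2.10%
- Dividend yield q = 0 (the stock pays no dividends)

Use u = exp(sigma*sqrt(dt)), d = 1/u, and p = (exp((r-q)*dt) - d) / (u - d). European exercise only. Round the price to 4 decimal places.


dt = T/N = 0.083333
u = exp(sigma*sqrt(dt)) = 1.038241; d = 1/u = 0.963168
p = (exp((r-q)*dt) - d) / (u - d) = 0.513950
Discount per step: exp(-r*dt) = 0.998252
Stock lattice S(k, i) with i counting down-moves:
  k=0: S(0,0) = 0.9100
  k=1: S(1,0) = 0.9448; S(1,1) = 0.8765
  k=2: S(2,0) = 0.9809; S(2,1) = 0.9100; S(2,2) = 0.8442
  k=3: S(3,0) = 1.0184; S(3,1) = 0.9448; S(3,2) = 0.8765; S(3,3) = 0.8131
Terminal payoffs V(N, i) = max(S_T - K, 0):
  V(3,0) = 0.148441; V(3,1) = 0.074799; V(3,2) = 0.006483; V(3,3) = 0.000000
Backward induction: V(k, i) = exp(-r*dt) * [p * V(k+1, i) + (1-p) * V(k+1, i+1)].
  V(2,0) = exp(-r*dt) * [p*0.148441 + (1-p)*0.074799] = 0.112450
  V(2,1) = exp(-r*dt) * [p*0.074799 + (1-p)*0.006483] = 0.041521
  V(2,2) = exp(-r*dt) * [p*0.006483 + (1-p)*0.000000] = 0.003326
  V(1,0) = exp(-r*dt) * [p*0.112450 + (1-p)*0.041521] = 0.077839
  V(1,1) = exp(-r*dt) * [p*0.041521 + (1-p)*0.003326] = 0.022916
  V(0,0) = exp(-r*dt) * [p*0.077839 + (1-p)*0.022916] = 0.051054

Answer: Price = V(0,0) = 0.0511


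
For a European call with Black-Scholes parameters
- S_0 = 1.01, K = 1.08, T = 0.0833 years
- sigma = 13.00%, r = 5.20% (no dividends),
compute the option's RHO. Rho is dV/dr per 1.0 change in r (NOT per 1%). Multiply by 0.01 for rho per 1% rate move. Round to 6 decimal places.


Answer: Rho = 0.004083

Derivation:
d1 = -1.6517802199; d2 = -1.6893004811
phi(d1) = 0.1019648146; exp(-qT) = 1.0000000000; exp(-rT) = 0.9956777678
N(d2) = 0.0455809306
Rho = K*T*exp(-rT)*N(d2) = 1.0800 * 0.0833 * 0.9956777678 * 0.0455809306 = 0.004083


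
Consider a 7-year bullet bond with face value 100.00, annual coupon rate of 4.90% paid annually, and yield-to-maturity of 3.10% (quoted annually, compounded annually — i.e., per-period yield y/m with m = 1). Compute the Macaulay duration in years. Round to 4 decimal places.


Coupon per period c = face * coupon_rate / m = 4.900000
Periods per year m = 1; per-period yield y/m = 0.031000
Number of cashflows N = 7
Cashflows (t years, CF_t, discount factor 1/(1+y/m)^(m*t), PV):
  t = 1.0000: CF_t = 4.900000, DF = 0.969932, PV = 4.752667
  t = 2.0000: CF_t = 4.900000, DF = 0.940768, PV = 4.609765
  t = 3.0000: CF_t = 4.900000, DF = 0.912481, PV = 4.471159
  t = 4.0000: CF_t = 4.900000, DF = 0.885045, PV = 4.336720
  t = 5.0000: CF_t = 4.900000, DF = 0.858434, PV = 4.206324
  t = 6.0000: CF_t = 4.900000, DF = 0.832622, PV = 4.079849
  t = 7.0000: CF_t = 104.900000, DF = 0.807587, PV = 84.715881
Price P = sum_t PV_t = 111.172365
Macaulay numerator sum_t t * PV_t:
  t * PV_t at t = 1.0000: 4.752667
  t * PV_t at t = 2.0000: 9.219529
  t * PV_t at t = 3.0000: 13.413476
  t * PV_t at t = 4.0000: 17.346881
  t * PV_t at t = 5.0000: 21.031622
  t * PV_t at t = 6.0000: 24.479094
  t * PV_t at t = 7.0000: 593.011166
Macaulay duration D = (sum_t t * PV_t) / P = 683.254436 / 111.172365 = 6.145902

Answer: Macaulay duration = 6.1459 years


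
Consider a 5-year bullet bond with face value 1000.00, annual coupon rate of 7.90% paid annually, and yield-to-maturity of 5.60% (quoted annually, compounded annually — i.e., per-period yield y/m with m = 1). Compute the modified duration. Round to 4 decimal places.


Answer: Modified duration = 4.1229

Derivation:
Coupon per period c = face * coupon_rate / m = 79.000000
Periods per year m = 1; per-period yield y/m = 0.056000
Number of cashflows N = 5
Cashflows (t years, CF_t, discount factor 1/(1+y/m)^(m*t), PV):
  t = 1.0000: CF_t = 79.000000, DF = 0.946970, PV = 74.810606
  t = 2.0000: CF_t = 79.000000, DF = 0.896752, PV = 70.843377
  t = 3.0000: CF_t = 79.000000, DF = 0.849197, PV = 67.086531
  t = 4.0000: CF_t = 79.000000, DF = 0.804163, PV = 63.528912
  t = 5.0000: CF_t = 1079.000000, DF = 0.761518, PV = 821.678368
Price P = sum_t PV_t = 1097.947794
First compute Macaulay numerator sum_t t * PV_t:
  t * PV_t at t = 1.0000: 74.810606
  t * PV_t at t = 2.0000: 141.686754
  t * PV_t at t = 3.0000: 201.259594
  t * PV_t at t = 4.0000: 254.115648
  t * PV_t at t = 5.0000: 4108.391841
Macaulay duration D = 4780.264443 / 1097.947794 = 4.353818
Modified duration = D / (1 + y/m) = 4.353818 / (1 + 0.056000) = 4.122933


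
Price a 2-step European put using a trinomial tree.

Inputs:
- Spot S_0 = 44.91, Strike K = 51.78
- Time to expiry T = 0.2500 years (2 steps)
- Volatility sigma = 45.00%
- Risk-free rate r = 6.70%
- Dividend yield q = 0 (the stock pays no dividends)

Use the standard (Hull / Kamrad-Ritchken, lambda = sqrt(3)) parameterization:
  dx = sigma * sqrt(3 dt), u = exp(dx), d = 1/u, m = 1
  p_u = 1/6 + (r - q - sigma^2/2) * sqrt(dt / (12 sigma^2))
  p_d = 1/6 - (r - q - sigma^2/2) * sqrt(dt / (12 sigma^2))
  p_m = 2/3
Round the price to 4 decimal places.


Answer: Price = V(0,0) = 8.1974

Derivation:
dt = T/N = 0.125000; dx = sigma*sqrt(3*dt) = 0.275568
u = exp(dx) = 1.317278; d = 1/u = 0.759141
p_u = 0.158899, p_m = 0.666667, p_d = 0.174435
Discount per step: exp(-r*dt) = 0.991660
Stock lattice S(k, j) with j the centered position index:
  k=0: S(0,+0) = 44.9100
  k=1: S(1,-1) = 34.0930; S(1,+0) = 44.9100; S(1,+1) = 59.1590
  k=2: S(2,-2) = 25.8814; S(2,-1) = 34.0930; S(2,+0) = 44.9100; S(2,+1) = 59.1590; S(2,+2) = 77.9288
Terminal payoffs V(N, j) = max(K - S_T, 0):
  V(2,-2) = 25.898581; V(2,-1) = 17.686973; V(2,+0) = 6.870000; V(2,+1) = 0.000000; V(2,+2) = 0.000000
Backward induction: V(k, j) = exp(-r*dt) * [p_u * V(k+1, j+1) + p_m * V(k+1, j) + p_d * V(k+1, j-1)]
  V(1,-1) = exp(-r*dt) * [p_u*6.870000 + p_m*17.686973 + p_d*25.898581] = 17.255439
  V(1,+0) = exp(-r*dt) * [p_u*0.000000 + p_m*6.870000 + p_d*17.686973] = 7.601294
  V(1,+1) = exp(-r*dt) * [p_u*0.000000 + p_m*0.000000 + p_d*6.870000] = 1.188372
  V(0,+0) = exp(-r*dt) * [p_u*1.188372 + p_m*7.601294 + p_d*17.255439] = 8.197367


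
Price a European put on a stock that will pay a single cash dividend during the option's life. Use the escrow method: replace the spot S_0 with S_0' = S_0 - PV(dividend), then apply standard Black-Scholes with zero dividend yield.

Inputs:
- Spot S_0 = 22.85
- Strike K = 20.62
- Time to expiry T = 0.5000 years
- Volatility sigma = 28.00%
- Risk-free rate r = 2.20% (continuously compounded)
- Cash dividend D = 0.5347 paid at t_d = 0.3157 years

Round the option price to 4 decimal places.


PV(D) = D * exp(-r * t_d) = 0.5347 * 0.99307866 = 0.53099916
S_0' = S_0 - PV(D) = 22.8500 - 0.53099916 = 22.31900084
d1 = (ln(S_0'/K) + (r + sigma^2/2)*T) / (sigma*sqrt(T)) = 0.55445704
d2 = d1 - sigma*sqrt(T) = 0.35646714
exp(-rT) = 0.98906028
N(-d1) = 0.28963305; N(-d2) = 0.36074538
P = K * exp(-rT) * N(-d2) - S_0' * N(-d1) = 20.6200 * 0.98906028 * 0.36074538 - 22.31900084 * 0.28963305 = 0.8929

Answer: Price = 0.8929


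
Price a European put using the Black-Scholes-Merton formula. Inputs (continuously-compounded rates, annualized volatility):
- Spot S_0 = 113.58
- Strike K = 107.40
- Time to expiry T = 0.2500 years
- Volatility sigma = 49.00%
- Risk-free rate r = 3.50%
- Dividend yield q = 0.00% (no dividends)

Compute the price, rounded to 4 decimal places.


d1 = (ln(S/K) + (r - q + 0.5*sigma^2) * T) / (sigma * sqrt(T)) = 0.38657042
d2 = d1 - sigma * sqrt(T) = 0.14157042
exp(-rT) = 0.99128817; exp(-qT) = 1.00000000
P = K * exp(-rT) * N(-d2) - S_0 * exp(-qT) * N(-d1)
N(-d1) = 0.34953713; N(-d2) = 0.44370967
P = 107.4000 * 0.99128817 * 0.44370967 - 113.5800 * 1.00000000 * 0.34953713 = 7.5388

Answer: Price = 7.5388


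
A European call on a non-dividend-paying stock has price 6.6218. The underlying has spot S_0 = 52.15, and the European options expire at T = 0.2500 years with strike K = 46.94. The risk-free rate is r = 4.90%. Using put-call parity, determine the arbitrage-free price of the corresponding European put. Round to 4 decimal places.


Answer: Put price = 0.8403

Derivation:
Put-call parity: C - P = S_0 * exp(-qT) - K * exp(-rT).
S_0 * exp(-qT) = 52.1500 * 1.00000000 = 52.15000000
K * exp(-rT) = 46.9400 * 0.98782473 = 46.36849263
P = C - S*exp(-qT) + K*exp(-rT)
P = 6.6218 - 52.15000000 + 46.36849263 = 0.8403


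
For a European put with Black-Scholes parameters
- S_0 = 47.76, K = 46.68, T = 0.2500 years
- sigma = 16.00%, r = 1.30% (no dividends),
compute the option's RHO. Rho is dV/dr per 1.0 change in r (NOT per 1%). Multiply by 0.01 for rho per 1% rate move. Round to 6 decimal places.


Answer: Rho = -4.504368

Derivation:
d1 = 0.3665332708; d2 = 0.2865332708
phi(d1) = 0.3730242483; exp(-qT) = 1.0000000000; exp(-rT) = 0.9967552755
N(-d2) = 0.3872348574
Rho = -K*T*exp(-rT)*N(-d2) = -46.6800 * 0.2500 * 0.9967552755 * 0.3872348574 = -4.504368


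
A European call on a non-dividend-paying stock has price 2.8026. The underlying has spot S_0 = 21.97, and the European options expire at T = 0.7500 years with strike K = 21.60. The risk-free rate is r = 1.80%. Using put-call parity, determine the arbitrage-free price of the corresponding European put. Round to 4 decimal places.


Answer: Put price = 2.1430

Derivation:
Put-call parity: C - P = S_0 * exp(-qT) - K * exp(-rT).
S_0 * exp(-qT) = 21.9700 * 1.00000000 = 21.97000000
K * exp(-rT) = 21.6000 * 0.98659072 = 21.31035947
P = C - S*exp(-qT) + K*exp(-rT)
P = 2.8026 - 21.97000000 + 21.31035947 = 2.1430


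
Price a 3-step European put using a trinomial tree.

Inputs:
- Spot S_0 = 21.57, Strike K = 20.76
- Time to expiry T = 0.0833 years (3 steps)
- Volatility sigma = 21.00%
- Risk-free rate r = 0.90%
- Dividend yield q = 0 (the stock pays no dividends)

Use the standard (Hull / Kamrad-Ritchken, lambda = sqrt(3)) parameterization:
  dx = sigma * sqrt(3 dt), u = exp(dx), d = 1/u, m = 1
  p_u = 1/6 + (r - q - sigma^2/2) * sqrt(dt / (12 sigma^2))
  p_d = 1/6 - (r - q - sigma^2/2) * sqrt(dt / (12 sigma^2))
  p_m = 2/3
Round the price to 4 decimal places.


dt = T/N = 0.027767; dx = sigma*sqrt(3*dt) = 0.060610
u = exp(dx) = 1.062484; d = 1/u = 0.941191
p_u = 0.163677, p_m = 0.666667, p_d = 0.169656
Discount per step: exp(-r*dt) = 0.999750
Stock lattice S(k, j) with j the centered position index:
  k=0: S(0,+0) = 21.5700
  k=1: S(1,-1) = 20.3015; S(1,+0) = 21.5700; S(1,+1) = 22.9178
  k=2: S(2,-2) = 19.1076; S(2,-1) = 20.3015; S(2,+0) = 21.5700; S(2,+1) = 22.9178; S(2,+2) = 24.3498
  k=3: S(3,-3) = 17.9839; S(3,-2) = 19.1076; S(3,-1) = 20.3015; S(3,+0) = 21.5700; S(3,+1) = 22.9178; S(3,+2) = 24.3498; S(3,+3) = 25.8713
Terminal payoffs V(N, j) = max(K - S_T, 0):
  V(3,-3) = 2.776143; V(3,-2) = 1.652438; V(3,-1) = 0.458520; V(3,+0) = 0.000000; V(3,+1) = 0.000000; V(3,+2) = 0.000000; V(3,+3) = 0.000000
Backward induction: V(k, j) = exp(-r*dt) * [p_u * V(k+1, j+1) + p_m * V(k+1, j) + p_d * V(k+1, j-1)]
  V(2,-2) = exp(-r*dt) * [p_u*0.458520 + p_m*1.652438 + p_d*2.776143] = 1.647252
  V(2,-1) = exp(-r*dt) * [p_u*0.000000 + p_m*0.458520 + p_d*1.652438] = 0.585879
  V(2,+0) = exp(-r*dt) * [p_u*0.000000 + p_m*0.000000 + p_d*0.458520] = 0.077771
  V(2,+1) = exp(-r*dt) * [p_u*0.000000 + p_m*0.000000 + p_d*0.000000] = 0.000000
  V(2,+2) = exp(-r*dt) * [p_u*0.000000 + p_m*0.000000 + p_d*0.000000] = 0.000000
  V(1,-1) = exp(-r*dt) * [p_u*0.077771 + p_m*0.585879 + p_d*1.647252] = 0.682611
  V(1,+0) = exp(-r*dt) * [p_u*0.000000 + p_m*0.077771 + p_d*0.585879] = 0.151208
  V(1,+1) = exp(-r*dt) * [p_u*0.000000 + p_m*0.000000 + p_d*0.077771] = 0.013191
  V(0,+0) = exp(-r*dt) * [p_u*0.013191 + p_m*0.151208 + p_d*0.682611] = 0.218718

Answer: Price = V(0,0) = 0.2187


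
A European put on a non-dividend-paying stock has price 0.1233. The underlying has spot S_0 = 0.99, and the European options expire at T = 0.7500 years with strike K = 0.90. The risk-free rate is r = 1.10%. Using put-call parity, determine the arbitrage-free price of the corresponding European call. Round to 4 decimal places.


Put-call parity: C - P = S_0 * exp(-qT) - K * exp(-rT).
S_0 * exp(-qT) = 0.9900 * 1.00000000 = 0.99000000
K * exp(-rT) = 0.9000 * 0.99178394 = 0.89260554
C = P + S*exp(-qT) - K*exp(-rT)
C = 0.1233 + 0.99000000 - 0.89260554 = 0.2207

Answer: Call price = 0.2207


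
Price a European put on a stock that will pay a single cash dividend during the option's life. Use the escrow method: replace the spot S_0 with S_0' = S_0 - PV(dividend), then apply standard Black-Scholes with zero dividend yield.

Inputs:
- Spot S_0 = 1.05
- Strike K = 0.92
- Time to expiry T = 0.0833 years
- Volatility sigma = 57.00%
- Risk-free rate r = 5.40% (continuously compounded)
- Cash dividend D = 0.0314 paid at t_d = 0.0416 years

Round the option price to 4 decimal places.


Answer: Price = 0.0248

Derivation:
PV(D) = D * exp(-r * t_d) = 0.0314 * 0.99775612 = 0.03132954
S_0' = S_0 - PV(D) = 1.0500 - 0.03132954 = 1.01867046
d1 = (ln(S_0'/K) + (r + sigma^2/2)*T) / (sigma*sqrt(T)) = 0.72888458
d2 = d1 - sigma*sqrt(T) = 0.56437267
exp(-rT) = 0.99551190
N(-d1) = 0.23303613; N(-d2) = 0.28625027
P = K * exp(-rT) * N(-d2) - S_0' * N(-d1) = 0.9200 * 0.99551190 * 0.28625027 - 1.01867046 * 0.23303613 = 0.0248


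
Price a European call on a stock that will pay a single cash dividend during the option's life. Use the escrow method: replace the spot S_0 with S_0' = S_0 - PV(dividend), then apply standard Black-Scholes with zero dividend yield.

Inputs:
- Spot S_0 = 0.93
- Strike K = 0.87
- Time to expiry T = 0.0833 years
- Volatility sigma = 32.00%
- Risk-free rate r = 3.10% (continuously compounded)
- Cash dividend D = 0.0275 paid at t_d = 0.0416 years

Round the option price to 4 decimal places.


Answer: Price = 0.0529

Derivation:
PV(D) = D * exp(-r * t_d) = 0.0275 * 0.99871123 = 0.02746456
S_0' = S_0 - PV(D) = 0.9300 - 0.02746456 = 0.90253544
d1 = (ln(S_0'/K) + (r + sigma^2/2)*T) / (sigma*sqrt(T)) = 0.47166691
d2 = d1 - sigma*sqrt(T) = 0.37930934
exp(-rT) = 0.99742103
N(d1) = 0.68141772; N(d2) = 0.64777092
C = S_0' * N(d1) - K * exp(-rT) * N(d2) = 0.90253544 * 0.68141772 - 0.8700 * 0.99742103 * 0.64777092 = 0.0529


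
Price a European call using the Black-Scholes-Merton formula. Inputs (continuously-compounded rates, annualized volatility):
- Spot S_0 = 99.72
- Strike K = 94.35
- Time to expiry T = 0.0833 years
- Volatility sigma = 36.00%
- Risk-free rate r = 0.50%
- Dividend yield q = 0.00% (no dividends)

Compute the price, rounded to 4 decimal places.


Answer: Price = 7.2891

Derivation:
d1 = (ln(S/K) + (r - q + 0.5*sigma^2) * T) / (sigma * sqrt(T)) = 0.58871988
d2 = d1 - sigma * sqrt(T) = 0.48481762
exp(-rT) = 0.99958359; exp(-qT) = 1.00000000
C = S_0 * exp(-qT) * N(d1) - K * exp(-rT) * N(d2)
N(d1) = 0.72197540; N(d2) = 0.68609714
C = 99.7200 * 1.00000000 * 0.72197540 - 94.3500 * 0.99958359 * 0.68609714 = 7.2891


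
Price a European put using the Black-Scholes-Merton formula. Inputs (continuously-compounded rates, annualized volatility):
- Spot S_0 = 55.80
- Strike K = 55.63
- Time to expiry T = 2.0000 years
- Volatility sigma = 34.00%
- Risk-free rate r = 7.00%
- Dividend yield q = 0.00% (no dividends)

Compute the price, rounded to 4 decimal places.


d1 = (ln(S/K) + (r - q + 0.5*sigma^2) * T) / (sigma * sqrt(T)) = 0.53792368
d2 = d1 - sigma * sqrt(T) = 0.05709106
exp(-rT) = 0.86935824; exp(-qT) = 1.00000000
P = K * exp(-rT) * N(-d2) - S_0 * exp(-qT) * N(-d1)
N(-d1) = 0.29531487; N(-d2) = 0.47723633
P = 55.6300 * 0.86935824 * 0.47723633 - 55.8000 * 1.00000000 * 0.29531487 = 6.6017

Answer: Price = 6.6017


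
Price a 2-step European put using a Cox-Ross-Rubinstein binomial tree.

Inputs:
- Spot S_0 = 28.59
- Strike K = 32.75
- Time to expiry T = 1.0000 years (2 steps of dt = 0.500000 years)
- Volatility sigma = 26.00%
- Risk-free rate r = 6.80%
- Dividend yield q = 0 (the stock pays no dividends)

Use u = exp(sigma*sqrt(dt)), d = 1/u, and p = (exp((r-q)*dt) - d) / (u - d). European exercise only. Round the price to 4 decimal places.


Answer: Price = V(0,0) = 4.4019

Derivation:
dt = T/N = 0.500000
u = exp(sigma*sqrt(dt)) = 1.201833; d = 1/u = 0.832062
p = (exp((r-q)*dt) - d) / (u - d) = 0.547697
Discount per step: exp(-r*dt) = 0.966572
Stock lattice S(k, i) with i counting down-moves:
  k=0: S(0,0) = 28.5900
  k=1: S(1,0) = 34.3604; S(1,1) = 23.7887
  k=2: S(2,0) = 41.2955; S(2,1) = 28.5900; S(2,2) = 19.7937
Terminal payoffs V(N, i) = max(K - S_T, 0):
  V(2,0) = 0.000000; V(2,1) = 4.160000; V(2,2) = 12.956344
Backward induction: V(k, i) = exp(-r*dt) * [p * V(k+1, i) + (1-p) * V(k+1, i+1)].
  V(1,0) = exp(-r*dt) * [p*0.000000 + (1-p)*4.160000] = 1.818682
  V(1,1) = exp(-r*dt) * [p*4.160000 + (1-p)*12.956344] = 7.866551
  V(0,0) = exp(-r*dt) * [p*1.818682 + (1-p)*7.866551] = 4.401913


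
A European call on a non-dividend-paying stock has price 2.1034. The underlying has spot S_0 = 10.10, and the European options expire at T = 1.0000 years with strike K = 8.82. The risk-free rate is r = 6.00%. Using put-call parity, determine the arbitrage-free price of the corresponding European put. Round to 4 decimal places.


Answer: Put price = 0.3098

Derivation:
Put-call parity: C - P = S_0 * exp(-qT) - K * exp(-rT).
S_0 * exp(-qT) = 10.1000 * 1.00000000 = 10.10000000
K * exp(-rT) = 8.8200 * 0.94176453 = 8.30636319
P = C - S*exp(-qT) + K*exp(-rT)
P = 2.1034 - 10.10000000 + 8.30636319 = 0.3098


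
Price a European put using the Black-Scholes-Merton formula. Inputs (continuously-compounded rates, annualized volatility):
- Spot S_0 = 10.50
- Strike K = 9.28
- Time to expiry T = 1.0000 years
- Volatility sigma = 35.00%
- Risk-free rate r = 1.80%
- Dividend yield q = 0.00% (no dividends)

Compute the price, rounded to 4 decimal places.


d1 = (ln(S/K) + (r - q + 0.5*sigma^2) * T) / (sigma * sqrt(T)) = 0.57932489
d2 = d1 - sigma * sqrt(T) = 0.22932489
exp(-rT) = 0.98216103; exp(-qT) = 1.00000000
P = K * exp(-rT) * N(-d2) - S_0 * exp(-qT) * N(-d1)
N(-d1) = 0.28118499; N(-d2) = 0.40930821
P = 9.2800 * 0.98216103 * 0.40930821 - 10.5000 * 1.00000000 * 0.28118499 = 0.7782

Answer: Price = 0.7782


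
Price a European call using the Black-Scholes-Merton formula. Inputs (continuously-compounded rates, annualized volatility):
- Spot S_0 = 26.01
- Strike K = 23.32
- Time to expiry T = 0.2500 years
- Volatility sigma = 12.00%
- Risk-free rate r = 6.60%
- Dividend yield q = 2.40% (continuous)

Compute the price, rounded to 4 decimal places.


d1 = (ln(S/K) + (r - q + 0.5*sigma^2) * T) / (sigma * sqrt(T)) = 2.02449530
d2 = d1 - sigma * sqrt(T) = 1.96449530
exp(-rT) = 0.98363538; exp(-qT) = 0.99401796
C = S_0 * exp(-qT) * N(d1) - K * exp(-rT) * N(d2)
N(d1) = 0.97854039; N(d2) = 0.97526366
C = 26.0100 * 0.99401796 * 0.97854039 - 23.3200 * 0.98363538 * 0.97526366 = 2.9286

Answer: Price = 2.9286


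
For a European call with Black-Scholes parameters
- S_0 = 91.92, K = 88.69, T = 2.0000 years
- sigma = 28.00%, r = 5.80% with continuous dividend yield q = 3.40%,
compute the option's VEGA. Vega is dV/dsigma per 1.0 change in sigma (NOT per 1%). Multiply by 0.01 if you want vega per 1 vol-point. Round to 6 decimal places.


d1 = 0.4095448586; d2 = 0.0135650611
phi(d1) = 0.3668500752; exp(-qT) = 0.9342604736; exp(-rT) = 0.8904752233
Vega = S * exp(-qT) * phi(d1) * sqrt(T) = 91.9200 * 0.9342604736 * 0.3668500752 * 1.4142135624 = 44.553477

Answer: Vega = 44.553477


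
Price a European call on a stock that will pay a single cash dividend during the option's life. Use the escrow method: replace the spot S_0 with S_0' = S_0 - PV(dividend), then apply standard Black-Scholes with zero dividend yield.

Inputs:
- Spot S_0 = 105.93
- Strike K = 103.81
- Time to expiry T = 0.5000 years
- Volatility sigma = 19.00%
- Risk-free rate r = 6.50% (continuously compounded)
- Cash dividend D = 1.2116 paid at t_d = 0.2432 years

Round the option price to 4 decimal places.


Answer: Price = 7.8776

Derivation:
PV(D) = D * exp(-r * t_d) = 1.2116 * 0.98431629 = 1.19259762
S_0' = S_0 - PV(D) = 105.9300 - 1.19259762 = 104.73740238
d1 = (ln(S_0'/K) + (r + sigma^2/2)*T) / (sigma*sqrt(T)) = 0.37528005
d2 = d1 - sigma*sqrt(T) = 0.24092976
exp(-rT) = 0.96802245
N(d1) = 0.64627390; N(d2) = 0.59519522
C = S_0' * N(d1) - K * exp(-rT) * N(d2) = 104.73740238 * 0.64627390 - 103.8100 * 0.96802245 * 0.59519522 = 7.8776


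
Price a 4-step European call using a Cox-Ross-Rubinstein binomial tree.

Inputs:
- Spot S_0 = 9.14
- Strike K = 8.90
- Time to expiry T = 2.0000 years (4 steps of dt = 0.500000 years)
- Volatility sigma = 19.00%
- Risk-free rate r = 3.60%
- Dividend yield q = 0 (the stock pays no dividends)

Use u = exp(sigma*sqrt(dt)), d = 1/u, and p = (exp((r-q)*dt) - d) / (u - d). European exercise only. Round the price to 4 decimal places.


Answer: Price = V(0,0) = 1.3998

Derivation:
dt = T/N = 0.500000
u = exp(sigma*sqrt(dt)) = 1.143793; d = 1/u = 0.874284
p = (exp((r-q)*dt) - d) / (u - d) = 0.533856
Discount per step: exp(-r*dt) = 0.982161
Stock lattice S(k, i) with i counting down-moves:
  k=0: S(0,0) = 9.1400
  k=1: S(1,0) = 10.4543; S(1,1) = 7.9910
  k=2: S(2,0) = 11.9575; S(2,1) = 9.1400; S(2,2) = 6.9864
  k=3: S(3,0) = 13.6769; S(3,1) = 10.4543; S(3,2) = 7.9910; S(3,3) = 6.1081
  k=4: S(4,0) = 15.6436; S(4,1) = 11.9575; S(4,2) = 9.1400; S(4,3) = 6.9864; S(4,4) = 5.3402
Terminal payoffs V(N, i) = max(S_T - K, 0):
  V(4,0) = 6.743595; V(4,1) = 3.057527; V(4,2) = 0.240000; V(4,3) = 0.000000; V(4,4) = 0.000000
Backward induction: V(k, i) = exp(-r*dt) * [p * V(k+1, i) + (1-p) * V(k+1, i+1)].
  V(3,0) = exp(-r*dt) * [p*6.743595 + (1-p)*3.057527] = 4.935707
  V(3,1) = exp(-r*dt) * [p*3.057527 + (1-p)*0.240000] = 1.713039
  V(3,2) = exp(-r*dt) * [p*0.240000 + (1-p)*0.000000] = 0.125840
  V(3,3) = exp(-r*dt) * [p*0.000000 + (1-p)*0.000000] = 0.000000
  V(2,0) = exp(-r*dt) * [p*4.935707 + (1-p)*1.713039] = 3.372228
  V(2,1) = exp(-r*dt) * [p*1.713039 + (1-p)*0.125840] = 0.955814
  V(2,2) = exp(-r*dt) * [p*0.125840 + (1-p)*0.000000] = 0.065982
  V(1,0) = exp(-r*dt) * [p*3.372228 + (1-p)*0.955814] = 2.205767
  V(1,1) = exp(-r*dt) * [p*0.955814 + (1-p)*0.065982] = 0.531372
  V(0,0) = exp(-r*dt) * [p*2.205767 + (1-p)*0.531372] = 1.399832


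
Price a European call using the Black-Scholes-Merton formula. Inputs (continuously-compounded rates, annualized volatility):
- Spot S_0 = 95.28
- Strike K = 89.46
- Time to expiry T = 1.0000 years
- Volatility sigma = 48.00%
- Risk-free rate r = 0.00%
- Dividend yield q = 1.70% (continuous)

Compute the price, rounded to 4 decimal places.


d1 = (ln(S/K) + (r - q + 0.5*sigma^2) * T) / (sigma * sqrt(T)) = 0.33589235
d2 = d1 - sigma * sqrt(T) = -0.14410765
exp(-rT) = 1.00000000; exp(-qT) = 0.98314368
C = S_0 * exp(-qT) * N(d1) - K * exp(-rT) * N(d2)
N(d1) = 0.63152398; N(d2) = 0.44270773
C = 95.2800 * 0.98314368 * 0.63152398 - 89.4600 * 1.00000000 * 0.44270773 = 19.5527

Answer: Price = 19.5527


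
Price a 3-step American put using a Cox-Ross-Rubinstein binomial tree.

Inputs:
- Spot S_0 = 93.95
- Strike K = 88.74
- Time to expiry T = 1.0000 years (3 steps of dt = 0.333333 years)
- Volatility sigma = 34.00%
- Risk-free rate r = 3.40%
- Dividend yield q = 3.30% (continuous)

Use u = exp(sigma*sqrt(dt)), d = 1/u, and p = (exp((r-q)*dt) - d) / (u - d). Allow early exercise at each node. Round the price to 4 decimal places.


dt = T/N = 0.333333
u = exp(sigma*sqrt(dt)) = 1.216891; d = 1/u = 0.821766
p = (exp((r-q)*dt) - d) / (u - d) = 0.451926
Discount per step: exp(-r*dt) = 0.988731
Stock lattice S(k, i) with i counting down-moves:
  k=0: S(0,0) = 93.9500
  k=1: S(1,0) = 114.3269; S(1,1) = 77.2050
  k=2: S(2,0) = 139.1233; S(2,1) = 93.9500; S(2,2) = 63.4444
  k=3: S(3,0) = 169.2979; S(3,1) = 114.3269; S(3,2) = 77.2050; S(3,3) = 52.1365
Terminal payoffs V(N, i) = max(K - S_T, 0):
  V(3,0) = 0.000000; V(3,1) = 0.000000; V(3,2) = 11.535045; V(3,3) = 36.603491
Backward induction: V(k, i) = exp(-r*dt) * [p * V(k+1, i) + (1-p) * V(k+1, i+1)]; then take max(V_cont, immediate exercise) for American.
  V(2,0) = exp(-r*dt) * [p*0.000000 + (1-p)*0.000000] = 0.000000; exercise = 0.000000; V(2,0) = max -> 0.000000
  V(2,1) = exp(-r*dt) * [p*0.000000 + (1-p)*11.535045] = 6.250813; exercise = 0.000000; V(2,1) = max -> 6.250813
  V(2,2) = exp(-r*dt) * [p*11.535045 + (1-p)*36.603491] = 24.989583; exercise = 25.295561; V(2,2) = max -> 25.295561
  V(1,0) = exp(-r*dt) * [p*0.000000 + (1-p)*6.250813] = 3.387301; exercise = 0.000000; V(1,0) = max -> 3.387301
  V(1,1) = exp(-r*dt) * [p*6.250813 + (1-p)*25.295561] = 16.500674; exercise = 11.535045; V(1,1) = max -> 16.500674
  V(0,0) = exp(-r*dt) * [p*3.387301 + (1-p)*16.500674] = 10.455233; exercise = 0.000000; V(0,0) = max -> 10.455233

Answer: Price = V(0,0) = 10.4552


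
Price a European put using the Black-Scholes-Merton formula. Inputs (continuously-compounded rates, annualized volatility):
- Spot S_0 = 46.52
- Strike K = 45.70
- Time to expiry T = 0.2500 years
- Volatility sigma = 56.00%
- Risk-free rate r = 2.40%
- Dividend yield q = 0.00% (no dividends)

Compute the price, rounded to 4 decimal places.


d1 = (ln(S/K) + (r - q + 0.5*sigma^2) * T) / (sigma * sqrt(T)) = 0.22494296
d2 = d1 - sigma * sqrt(T) = -0.05505704
exp(-rT) = 0.99401796; exp(-qT) = 1.00000000
P = K * exp(-rT) * N(-d2) - S_0 * exp(-qT) * N(-d1)
N(-d1) = 0.41101182; N(-d2) = 0.52195349
P = 45.7000 * 0.99401796 * 0.52195349 - 46.5200 * 1.00000000 * 0.41101182 = 4.5903

Answer: Price = 4.5903


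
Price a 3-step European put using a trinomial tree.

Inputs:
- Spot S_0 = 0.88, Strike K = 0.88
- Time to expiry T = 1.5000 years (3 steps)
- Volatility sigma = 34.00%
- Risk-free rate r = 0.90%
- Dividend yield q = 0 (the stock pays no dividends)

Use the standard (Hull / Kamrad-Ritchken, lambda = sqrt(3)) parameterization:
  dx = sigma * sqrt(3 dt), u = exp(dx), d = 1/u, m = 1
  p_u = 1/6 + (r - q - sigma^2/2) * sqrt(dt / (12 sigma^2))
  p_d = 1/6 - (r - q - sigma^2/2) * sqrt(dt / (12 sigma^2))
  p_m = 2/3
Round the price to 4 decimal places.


dt = T/N = 0.500000; dx = sigma*sqrt(3*dt) = 0.416413
u = exp(dx) = 1.516512; d = 1/u = 0.659408
p_u = 0.137369, p_m = 0.666667, p_d = 0.195964
Discount per step: exp(-r*dt) = 0.995510
Stock lattice S(k, j) with j the centered position index:
  k=0: S(0,+0) = 0.8800
  k=1: S(1,-1) = 0.5803; S(1,+0) = 0.8800; S(1,+1) = 1.3345
  k=2: S(2,-2) = 0.3826; S(2,-1) = 0.5803; S(2,+0) = 0.8800; S(2,+1) = 1.3345; S(2,+2) = 2.0238
  k=3: S(3,-3) = 0.2523; S(3,-2) = 0.3826; S(3,-1) = 0.5803; S(3,+0) = 0.8800; S(3,+1) = 1.3345; S(3,+2) = 2.0238; S(3,+3) = 3.0692
Terminal payoffs V(N, j) = max(K - S_T, 0):
  V(3,-3) = 0.627684; V(3,-2) = 0.497360; V(3,-1) = 0.299721; V(3,+0) = 0.000000; V(3,+1) = 0.000000; V(3,+2) = 0.000000; V(3,+3) = 0.000000
Backward induction: V(k, j) = exp(-r*dt) * [p_u * V(k+1, j+1) + p_m * V(k+1, j) + p_d * V(k+1, j-1)]
  V(2,-2) = exp(-r*dt) * [p_u*0.299721 + p_m*0.497360 + p_d*0.627684] = 0.493523
  V(2,-1) = exp(-r*dt) * [p_u*0.000000 + p_m*0.299721 + p_d*0.497360] = 0.295944
  V(2,+0) = exp(-r*dt) * [p_u*0.000000 + p_m*0.000000 + p_d*0.299721] = 0.058471
  V(2,+1) = exp(-r*dt) * [p_u*0.000000 + p_m*0.000000 + p_d*0.000000] = 0.000000
  V(2,+2) = exp(-r*dt) * [p_u*0.000000 + p_m*0.000000 + p_d*0.000000] = 0.000000
  V(1,-1) = exp(-r*dt) * [p_u*0.058471 + p_m*0.295944 + p_d*0.493523] = 0.300685
  V(1,+0) = exp(-r*dt) * [p_u*0.000000 + p_m*0.058471 + p_d*0.295944] = 0.096540
  V(1,+1) = exp(-r*dt) * [p_u*0.000000 + p_m*0.000000 + p_d*0.058471] = 0.011407
  V(0,+0) = exp(-r*dt) * [p_u*0.011407 + p_m*0.096540 + p_d*0.300685] = 0.124290

Answer: Price = V(0,0) = 0.1243
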